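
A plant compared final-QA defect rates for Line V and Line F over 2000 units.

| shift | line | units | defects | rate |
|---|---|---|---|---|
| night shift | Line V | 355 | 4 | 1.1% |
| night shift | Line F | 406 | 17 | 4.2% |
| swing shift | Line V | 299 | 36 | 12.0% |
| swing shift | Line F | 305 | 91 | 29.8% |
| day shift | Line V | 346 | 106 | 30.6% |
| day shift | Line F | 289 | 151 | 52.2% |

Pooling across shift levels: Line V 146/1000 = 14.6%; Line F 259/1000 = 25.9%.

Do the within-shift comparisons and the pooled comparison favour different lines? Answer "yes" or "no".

Within each shift level (night shift 1.1% vs 4.2%; swing shift 12.0% vs 29.8%; day shift 30.6% vs 52.2%), Line V has the lower rate every time. Pooled: 14.6% vs 25.9% — Line V has the lower rate overall. They agree.

no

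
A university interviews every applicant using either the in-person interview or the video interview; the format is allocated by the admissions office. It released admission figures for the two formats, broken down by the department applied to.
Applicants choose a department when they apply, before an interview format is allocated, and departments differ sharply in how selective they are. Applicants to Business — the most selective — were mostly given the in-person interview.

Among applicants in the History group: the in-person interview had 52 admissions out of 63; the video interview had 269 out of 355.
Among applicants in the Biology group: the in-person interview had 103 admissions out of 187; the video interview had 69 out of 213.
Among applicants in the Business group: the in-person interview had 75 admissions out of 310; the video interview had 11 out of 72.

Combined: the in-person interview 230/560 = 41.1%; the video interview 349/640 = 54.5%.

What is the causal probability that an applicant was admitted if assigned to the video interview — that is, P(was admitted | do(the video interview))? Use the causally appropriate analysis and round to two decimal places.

the in-person interview is higher inside every department stratum but the video interview is higher in aggregate. Whether to stratify depends on how department relates to the interview format.
The imbalance in department arose from how applicants were allocated, not from anything the interview format did; and department independently affects the outcome. The pooled gap is confounded — condition on department.
Standardising the video interview to the population department mix: 0.348·269/355 + 0.333·69/213 + 0.318·11/72 = 0.421.

0.42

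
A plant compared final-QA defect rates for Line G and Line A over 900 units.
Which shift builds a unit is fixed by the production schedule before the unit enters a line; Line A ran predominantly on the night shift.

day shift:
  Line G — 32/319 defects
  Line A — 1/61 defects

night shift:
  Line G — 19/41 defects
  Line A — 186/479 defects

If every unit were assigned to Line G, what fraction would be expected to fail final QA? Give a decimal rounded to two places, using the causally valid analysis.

Line A is lower inside every shift stratum but Line G is lower in aggregate. Whether to stratify depends on how shift relates to the line.
Shift is set before the line has any effect — it is not caused by the line — and it independently drives the outcome. That makes it a confounder, so the causal comparison is within shift levels.
Standardising Line G to the population shift mix: 0.422·32/319 + 0.578·19/41 = 0.310.

0.31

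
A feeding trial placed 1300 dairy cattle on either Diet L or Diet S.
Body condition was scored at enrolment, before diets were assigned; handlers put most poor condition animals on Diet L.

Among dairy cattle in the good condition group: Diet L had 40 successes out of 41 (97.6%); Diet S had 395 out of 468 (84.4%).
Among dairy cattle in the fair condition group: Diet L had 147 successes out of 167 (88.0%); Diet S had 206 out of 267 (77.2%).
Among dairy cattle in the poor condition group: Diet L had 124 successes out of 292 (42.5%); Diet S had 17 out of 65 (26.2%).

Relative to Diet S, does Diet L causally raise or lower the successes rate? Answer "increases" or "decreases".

Here starting body condition is a common cause — it drives both which diet a case falls under and the outcome. The crude comparison mixes populations; the stratum-specific rates are the causally relevant ones.
Within each level — good condition: 97.6% vs 84.4%; fair condition: 88.0% vs 77.2%; poor condition: 42.5% vs 26.2% — Diet L is higher every time.

increases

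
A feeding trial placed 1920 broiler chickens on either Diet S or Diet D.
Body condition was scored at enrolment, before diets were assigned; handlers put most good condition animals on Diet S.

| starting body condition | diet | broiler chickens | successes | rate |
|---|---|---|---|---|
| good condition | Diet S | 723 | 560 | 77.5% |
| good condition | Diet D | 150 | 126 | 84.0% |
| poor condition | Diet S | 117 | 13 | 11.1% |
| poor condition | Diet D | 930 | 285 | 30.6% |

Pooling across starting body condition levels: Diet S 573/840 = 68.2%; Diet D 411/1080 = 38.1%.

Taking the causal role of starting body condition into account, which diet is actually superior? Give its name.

Diet D

Diet D is higher inside every starting body condition stratum but Diet S is higher in aggregate. Whether to stratify depends on how starting body condition relates to the diet.
Nothing the diet does changes starting body condition; the imbalance is an allocation artefact. With starting body condition also predicting the outcome, the pooled figure is confounded, and the within-stratum comparison is the causal one.
Within each level — good condition: 77.5% vs 84.0%; poor condition: 11.1% vs 30.6% — Diet D is higher every time.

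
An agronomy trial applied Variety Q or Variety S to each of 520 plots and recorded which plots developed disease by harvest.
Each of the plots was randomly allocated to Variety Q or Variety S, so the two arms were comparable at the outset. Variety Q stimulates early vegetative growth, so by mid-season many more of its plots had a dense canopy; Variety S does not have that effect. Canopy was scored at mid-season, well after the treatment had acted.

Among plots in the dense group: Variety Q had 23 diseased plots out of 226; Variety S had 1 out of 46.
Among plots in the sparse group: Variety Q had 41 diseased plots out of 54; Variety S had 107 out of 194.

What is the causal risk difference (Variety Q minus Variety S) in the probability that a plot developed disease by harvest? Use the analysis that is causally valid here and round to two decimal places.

-0.22

The stratified and pooled comparisons disagree (Variety S wins within each mid-season canopy; Variety Q wins overall), so the answer turns on the causal role of mid-season canopy.
The distribution of mid-season canopy is itself part of what the variety does — it is an intermediate outcome. Holding it fixed would remove that part of the effect; the total effect is the pooled difference.
The causal difference is the pooled difference: 0.229 − 0.450 = -0.221.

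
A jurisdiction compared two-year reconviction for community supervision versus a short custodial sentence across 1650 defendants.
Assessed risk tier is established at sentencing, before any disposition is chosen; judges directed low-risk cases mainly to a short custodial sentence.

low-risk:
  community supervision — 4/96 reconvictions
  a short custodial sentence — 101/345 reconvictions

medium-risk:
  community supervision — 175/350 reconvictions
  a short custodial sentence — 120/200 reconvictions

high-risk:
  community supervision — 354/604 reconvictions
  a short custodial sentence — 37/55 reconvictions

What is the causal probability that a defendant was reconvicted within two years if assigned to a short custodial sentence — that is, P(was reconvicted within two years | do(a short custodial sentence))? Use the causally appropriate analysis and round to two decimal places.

0.55

Within every assessed risk tier level community supervision has the lower rate, yet pooled a short custodial sentence does — Simpson's reversal.
Since assessed risk tier is a pre-existing factor (not a product of the disposition) and it affects the outcome on its own, it is a confounder. The stratified rates, not the pooled rate, identify the causal effect.
Standardising a short custodial sentence to the population assessed risk tier mix: 0.267·101/345 + 0.333·120/200 + 0.399·37/55 = 0.547.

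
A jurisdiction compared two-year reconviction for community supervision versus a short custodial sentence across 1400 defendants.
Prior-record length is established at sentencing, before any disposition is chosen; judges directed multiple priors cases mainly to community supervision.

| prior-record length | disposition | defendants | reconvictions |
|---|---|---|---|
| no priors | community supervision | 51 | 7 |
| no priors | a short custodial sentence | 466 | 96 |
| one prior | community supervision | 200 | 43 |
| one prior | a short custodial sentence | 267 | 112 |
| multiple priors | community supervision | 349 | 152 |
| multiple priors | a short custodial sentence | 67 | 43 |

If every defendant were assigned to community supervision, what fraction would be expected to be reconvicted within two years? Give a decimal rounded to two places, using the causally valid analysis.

0.25

Prior-record length is set before the disposition has any effect — it is not caused by the disposition — and it independently drives the outcome. That makes it a confounder, so the causal comparison is within prior-record length levels.
Standardising community supervision to the population prior-record length mix: 0.369·7/51 + 0.334·43/200 + 0.297·152/349 = 0.252.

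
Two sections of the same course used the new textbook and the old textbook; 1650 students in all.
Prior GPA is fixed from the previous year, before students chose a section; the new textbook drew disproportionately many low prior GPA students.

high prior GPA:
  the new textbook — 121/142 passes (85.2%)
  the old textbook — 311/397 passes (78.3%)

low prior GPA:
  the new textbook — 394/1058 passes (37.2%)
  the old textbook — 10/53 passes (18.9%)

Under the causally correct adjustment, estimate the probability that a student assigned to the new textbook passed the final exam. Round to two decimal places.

0.53

Prior GPA band is set before the teaching method has any effect — it is not caused by the teaching method — and it independently drives the outcome. That makes it a confounder, so the causal comparison is within prior GPA band levels.
Standardising the new textbook to the population prior GPA band mix: 0.327·121/142 + 0.673·394/1058 = 0.529.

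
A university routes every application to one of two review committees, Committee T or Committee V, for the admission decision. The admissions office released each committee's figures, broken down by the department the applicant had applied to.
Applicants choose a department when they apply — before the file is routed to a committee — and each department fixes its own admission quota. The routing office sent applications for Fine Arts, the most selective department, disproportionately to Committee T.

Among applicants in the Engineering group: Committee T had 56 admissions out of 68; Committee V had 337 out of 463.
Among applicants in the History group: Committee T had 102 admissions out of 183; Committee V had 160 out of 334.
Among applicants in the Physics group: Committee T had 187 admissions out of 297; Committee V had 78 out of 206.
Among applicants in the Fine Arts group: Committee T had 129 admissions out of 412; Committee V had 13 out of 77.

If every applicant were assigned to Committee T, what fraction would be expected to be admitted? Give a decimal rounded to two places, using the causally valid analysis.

Department differs across review committees for reasons unrelated to any effect of the review committee itself, and it separately predicts the outcome — a classic confounder. We must compare within department levels.
Standardising Committee T to the population department mix: 0.260·56/68 + 0.253·102/183 + 0.247·187/297 + 0.240·129/412 = 0.586.

0.59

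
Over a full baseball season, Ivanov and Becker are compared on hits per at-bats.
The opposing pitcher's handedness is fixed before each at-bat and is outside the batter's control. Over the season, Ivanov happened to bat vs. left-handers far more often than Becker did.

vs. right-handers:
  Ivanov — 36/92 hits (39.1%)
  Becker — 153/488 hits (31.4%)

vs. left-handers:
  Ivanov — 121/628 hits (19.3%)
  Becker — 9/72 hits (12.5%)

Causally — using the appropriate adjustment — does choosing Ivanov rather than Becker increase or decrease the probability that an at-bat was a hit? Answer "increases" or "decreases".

increases

Within every pitcher handedness level Ivanov has the higher rate, yet pooled Becker does — Simpson's reversal.
Nothing the player does changes pitcher handedness; the imbalance is an allocation artefact. With pitcher handedness also predicting the outcome, the pooled figure is confounded, and the within-stratum comparison is the causal one.
Within each level — vs. right-handers: 39.1% vs 31.4%; vs. left-handers: 19.3% vs 12.5% — Ivanov is higher every time.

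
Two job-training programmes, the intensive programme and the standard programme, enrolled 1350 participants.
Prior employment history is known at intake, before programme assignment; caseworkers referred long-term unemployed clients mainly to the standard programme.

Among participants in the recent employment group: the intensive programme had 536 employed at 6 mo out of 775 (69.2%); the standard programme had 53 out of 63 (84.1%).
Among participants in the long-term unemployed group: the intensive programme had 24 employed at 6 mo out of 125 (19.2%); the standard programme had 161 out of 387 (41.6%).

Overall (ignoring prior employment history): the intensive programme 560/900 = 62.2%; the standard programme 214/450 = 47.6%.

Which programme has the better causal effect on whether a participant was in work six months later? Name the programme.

the standard programme

The prior employment history-specific comparison favours the standard programme throughout, but the pooled figures favour the intensive programme. The question is whether to condition on prior employment history.
Here prior employment history is a common cause — it drives both which programme a case falls under and the outcome. The crude comparison mixes populations; the stratum-specific rates are the causally relevant ones.
Within each level — recent employment: 69.2% vs 84.1%; long-term unemployed: 19.2% vs 41.6% — the standard programme is higher every time.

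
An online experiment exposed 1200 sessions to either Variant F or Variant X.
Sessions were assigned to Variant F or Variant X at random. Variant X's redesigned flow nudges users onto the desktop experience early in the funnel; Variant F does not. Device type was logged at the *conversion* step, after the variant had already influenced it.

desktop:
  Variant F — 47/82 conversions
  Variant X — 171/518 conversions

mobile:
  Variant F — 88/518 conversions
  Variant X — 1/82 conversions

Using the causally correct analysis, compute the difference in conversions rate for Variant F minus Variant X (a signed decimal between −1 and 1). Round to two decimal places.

Variant F is higher inside every device type stratum but Variant X is higher in aggregate. Whether to stratify depends on how device type relates to the variant.
Device type is downstream of the variant. One should not condition on a consequence of treatment, so the overall rates are the right comparison.
The causal difference is the pooled difference: 0.225 − 0.287 = -0.062.

-0.06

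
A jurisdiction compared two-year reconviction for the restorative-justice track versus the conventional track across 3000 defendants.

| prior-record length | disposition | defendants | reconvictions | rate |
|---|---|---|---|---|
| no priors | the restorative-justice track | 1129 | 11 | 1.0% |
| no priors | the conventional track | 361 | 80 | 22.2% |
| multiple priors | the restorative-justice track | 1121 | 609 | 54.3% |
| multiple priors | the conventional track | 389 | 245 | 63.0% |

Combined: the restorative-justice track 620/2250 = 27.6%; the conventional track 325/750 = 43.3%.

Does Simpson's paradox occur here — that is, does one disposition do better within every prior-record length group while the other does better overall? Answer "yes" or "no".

Within each prior-record length level (no priors 1.0% vs 22.2%; multiple priors 54.3% vs 63.0%), the restorative-justice track has the lower rate every time. Pooled: 27.6% vs 43.3% — the restorative-justice track has the lower rate overall. They agree.

no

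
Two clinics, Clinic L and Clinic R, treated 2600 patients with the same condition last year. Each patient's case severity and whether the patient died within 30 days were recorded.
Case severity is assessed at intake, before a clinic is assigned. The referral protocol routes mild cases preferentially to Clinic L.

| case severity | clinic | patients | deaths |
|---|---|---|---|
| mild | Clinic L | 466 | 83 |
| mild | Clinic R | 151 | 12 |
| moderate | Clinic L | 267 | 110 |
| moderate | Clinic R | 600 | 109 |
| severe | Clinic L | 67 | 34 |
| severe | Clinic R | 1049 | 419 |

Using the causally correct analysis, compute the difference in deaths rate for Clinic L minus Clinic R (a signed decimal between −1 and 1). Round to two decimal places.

Within every case severity level Clinic R has the lower rate, yet pooled Clinic L does — Simpson's reversal.
Case severity satisfies the back-door criterion: it is not a descendant of the clinic, and it blocks the spurious path from clinic to outcome. Adjusting for it (i.e., using the within-case severity rates) gives the causal effect.
Adjusting over the population distribution of case severity: 0.237·(0.178−0.079) + 0.333·(0.412−0.182) + 0.429·(0.507−0.399) = +0.147.

+0.15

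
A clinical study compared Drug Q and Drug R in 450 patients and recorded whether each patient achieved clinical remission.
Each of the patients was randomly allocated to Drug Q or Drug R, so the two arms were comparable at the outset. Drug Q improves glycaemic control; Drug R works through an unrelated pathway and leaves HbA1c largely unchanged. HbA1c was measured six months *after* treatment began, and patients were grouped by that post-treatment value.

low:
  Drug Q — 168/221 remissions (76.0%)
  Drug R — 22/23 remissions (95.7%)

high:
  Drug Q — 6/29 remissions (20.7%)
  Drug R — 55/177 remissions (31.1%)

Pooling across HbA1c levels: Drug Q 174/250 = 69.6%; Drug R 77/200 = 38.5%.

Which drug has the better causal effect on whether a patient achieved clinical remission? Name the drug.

The stratified and pooled comparisons disagree (Drug R wins within each HbA1c; Drug Q wins overall), so the answer turns on the causal role of HbA1c.
HbA1c is recorded after the drug and is itself shifted by it — it sits on the causal path from drug to outcome. Conditioning on a mediator would strip out part of the effect we want; the pooled comparison gives the total causal effect.
Pooled: Drug Q 69.6% vs Drug R 38.5%; Drug Q is higher overall.

Drug Q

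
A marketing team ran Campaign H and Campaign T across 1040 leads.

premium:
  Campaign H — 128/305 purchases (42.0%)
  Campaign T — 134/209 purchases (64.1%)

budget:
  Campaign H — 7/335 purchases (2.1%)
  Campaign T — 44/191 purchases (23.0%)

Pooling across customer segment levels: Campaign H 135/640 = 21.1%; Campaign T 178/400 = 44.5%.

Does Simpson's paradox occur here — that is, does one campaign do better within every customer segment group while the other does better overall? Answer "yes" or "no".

no

Within each customer segment level (premium 42.0% vs 64.1%; budget 2.1% vs 23.0%), Campaign T has the higher rate every time. Pooled: 21.1% vs 44.5% — Campaign T has the higher rate overall. They agree.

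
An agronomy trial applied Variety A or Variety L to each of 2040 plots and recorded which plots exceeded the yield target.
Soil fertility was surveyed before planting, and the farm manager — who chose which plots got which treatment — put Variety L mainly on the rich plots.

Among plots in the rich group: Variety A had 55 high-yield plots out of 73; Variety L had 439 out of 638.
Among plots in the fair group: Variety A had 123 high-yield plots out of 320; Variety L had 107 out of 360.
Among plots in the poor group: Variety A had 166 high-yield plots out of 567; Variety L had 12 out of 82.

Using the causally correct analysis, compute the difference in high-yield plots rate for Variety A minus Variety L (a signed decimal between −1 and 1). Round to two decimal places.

Soil fertility differs across varietys for reasons unrelated to any effect of the variety itself, and it separately predicts the outcome — a classic confounder. We must compare within soil fertility levels.
Adjusting over the population distribution of soil fertility: 0.349·(0.753−0.688) + 0.333·(0.384−0.297) + 0.318·(0.293−0.146) = +0.098.

+0.10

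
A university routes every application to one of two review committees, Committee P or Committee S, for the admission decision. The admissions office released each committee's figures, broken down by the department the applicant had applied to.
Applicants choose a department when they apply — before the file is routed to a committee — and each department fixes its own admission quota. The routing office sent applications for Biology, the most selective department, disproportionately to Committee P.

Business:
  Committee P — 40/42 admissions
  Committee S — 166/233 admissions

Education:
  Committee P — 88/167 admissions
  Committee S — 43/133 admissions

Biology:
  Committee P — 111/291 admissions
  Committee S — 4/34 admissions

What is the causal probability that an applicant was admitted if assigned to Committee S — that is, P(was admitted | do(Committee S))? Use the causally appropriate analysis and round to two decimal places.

Department satisfies the back-door criterion: it is not a descendant of the review committee, and it blocks the spurious path from review committee to outcome. Adjusting for it (i.e., using the within-department rates) gives the causal effect.
Standardising Committee S to the population department mix: 0.306·166/233 + 0.333·43/133 + 0.361·4/34 = 0.368.

0.37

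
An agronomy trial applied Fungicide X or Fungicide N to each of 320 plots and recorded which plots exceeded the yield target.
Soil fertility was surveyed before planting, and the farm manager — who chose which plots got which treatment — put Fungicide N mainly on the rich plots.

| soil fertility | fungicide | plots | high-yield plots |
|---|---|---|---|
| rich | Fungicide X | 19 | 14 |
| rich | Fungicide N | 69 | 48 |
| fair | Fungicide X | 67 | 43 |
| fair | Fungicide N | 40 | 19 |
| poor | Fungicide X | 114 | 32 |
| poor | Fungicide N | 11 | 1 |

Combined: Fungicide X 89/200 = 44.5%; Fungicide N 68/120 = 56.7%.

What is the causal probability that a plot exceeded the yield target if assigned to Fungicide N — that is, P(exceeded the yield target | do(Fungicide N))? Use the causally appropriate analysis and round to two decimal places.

Soil fertility is set before the fungicide has any effect — it is not caused by the fungicide — and it independently drives the outcome. That makes it a confounder, so the causal comparison is within soil fertility levels.
Standardising Fungicide N to the population soil fertility mix: 0.275·48/69 + 0.334·19/40 + 0.391·1/11 = 0.386.

0.39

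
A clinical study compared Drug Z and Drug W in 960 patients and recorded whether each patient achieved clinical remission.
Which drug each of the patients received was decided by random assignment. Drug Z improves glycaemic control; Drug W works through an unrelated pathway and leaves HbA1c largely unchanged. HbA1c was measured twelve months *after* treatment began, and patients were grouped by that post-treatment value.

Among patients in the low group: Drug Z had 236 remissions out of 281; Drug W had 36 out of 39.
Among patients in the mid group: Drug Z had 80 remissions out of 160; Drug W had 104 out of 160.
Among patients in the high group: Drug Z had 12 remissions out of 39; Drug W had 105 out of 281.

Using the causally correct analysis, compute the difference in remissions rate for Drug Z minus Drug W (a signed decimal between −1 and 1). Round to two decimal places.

HbA1c is recorded after the drug and is itself shifted by it — it sits on the causal path from drug to outcome. Conditioning on a mediator would strip out part of the effect we want; the pooled comparison gives the total causal effect.
The causal difference is the pooled difference: 0.683 − 0.510 = +0.173.

+0.17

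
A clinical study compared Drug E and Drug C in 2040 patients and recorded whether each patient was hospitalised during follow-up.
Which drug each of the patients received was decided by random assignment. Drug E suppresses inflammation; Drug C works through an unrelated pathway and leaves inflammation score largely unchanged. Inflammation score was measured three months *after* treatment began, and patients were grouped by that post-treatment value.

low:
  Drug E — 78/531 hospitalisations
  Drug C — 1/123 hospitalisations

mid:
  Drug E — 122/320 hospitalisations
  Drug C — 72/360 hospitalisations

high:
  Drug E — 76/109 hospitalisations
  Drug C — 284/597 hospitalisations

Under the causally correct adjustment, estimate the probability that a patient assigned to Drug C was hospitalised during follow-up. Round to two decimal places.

0.33

Because the drug influences inflammation score, inflammation score is a post-treatment mediator, not a confounder. Stratifying on it would bias the estimate; the causal effect is the crude pooled difference.
So P(outcome | do(Drug C)) is just the pooled rate for Drug C: 357/1080 = 0.331.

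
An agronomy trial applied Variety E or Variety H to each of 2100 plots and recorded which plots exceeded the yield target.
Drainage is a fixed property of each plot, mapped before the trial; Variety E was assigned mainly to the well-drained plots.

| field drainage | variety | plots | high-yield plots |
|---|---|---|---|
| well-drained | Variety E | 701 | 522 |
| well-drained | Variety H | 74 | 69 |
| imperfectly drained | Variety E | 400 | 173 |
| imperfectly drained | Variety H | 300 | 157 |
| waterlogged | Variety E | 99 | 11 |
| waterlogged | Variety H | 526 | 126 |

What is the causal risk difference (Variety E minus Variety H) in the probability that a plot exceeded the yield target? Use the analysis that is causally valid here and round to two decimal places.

Here field drainage is a common cause — it drives both which variety a case falls under and the outcome. The crude comparison mixes populations; the stratum-specific rates are the causally relevant ones.
Adjusting over the population distribution of field drainage: 0.369·(0.745−0.932) + 0.333·(0.432−0.523) + 0.298·(0.111−0.240) = -0.138.

-0.14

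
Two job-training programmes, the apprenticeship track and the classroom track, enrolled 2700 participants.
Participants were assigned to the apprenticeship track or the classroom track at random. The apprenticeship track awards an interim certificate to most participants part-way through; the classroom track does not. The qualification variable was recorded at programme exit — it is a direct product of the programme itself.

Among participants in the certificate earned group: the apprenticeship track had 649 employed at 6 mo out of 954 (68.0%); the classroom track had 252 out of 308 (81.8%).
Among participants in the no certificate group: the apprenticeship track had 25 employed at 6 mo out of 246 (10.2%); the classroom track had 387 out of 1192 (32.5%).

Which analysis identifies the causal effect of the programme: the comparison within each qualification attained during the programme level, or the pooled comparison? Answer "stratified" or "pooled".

Because the programme influences qualification attained during the programme, qualification attained during the programme is a post-treatment mediator, not a confounder. Stratifying on it would bias the estimate; the causal effect is the crude pooled difference.
Pooled: the apprenticeship track 56.2% vs the classroom track 42.6%; the apprenticeship track is higher overall.

pooled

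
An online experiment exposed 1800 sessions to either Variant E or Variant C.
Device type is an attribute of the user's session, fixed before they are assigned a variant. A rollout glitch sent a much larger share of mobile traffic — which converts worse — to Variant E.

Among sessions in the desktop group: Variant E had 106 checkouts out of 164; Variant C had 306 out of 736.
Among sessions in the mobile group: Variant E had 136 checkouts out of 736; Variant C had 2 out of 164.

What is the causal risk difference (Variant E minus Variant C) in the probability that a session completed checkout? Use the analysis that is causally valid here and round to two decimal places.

+0.20

Variant E is higher inside every device type stratum but Variant C is higher in aggregate. Whether to stratify depends on how device type relates to the variant.
Device type is set before the variant has any effect — it is not caused by the variant — and it independently drives the outcome. That makes it a confounder, so the causal comparison is within device type levels.
Adjusting over the population distribution of device type: 0.500·(0.646−0.416) + 0.500·(0.185−0.012) = +0.202.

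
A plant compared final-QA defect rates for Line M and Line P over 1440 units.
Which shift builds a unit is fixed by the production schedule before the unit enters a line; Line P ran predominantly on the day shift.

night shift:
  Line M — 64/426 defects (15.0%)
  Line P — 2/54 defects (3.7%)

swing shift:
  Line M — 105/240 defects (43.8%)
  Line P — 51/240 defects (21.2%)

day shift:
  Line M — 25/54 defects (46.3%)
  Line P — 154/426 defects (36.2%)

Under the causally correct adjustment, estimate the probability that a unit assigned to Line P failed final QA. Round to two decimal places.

0.20

Shift is set before the line has any effect — it is not caused by the line — and it independently drives the outcome. That makes it a confounder, so the causal comparison is within shift levels.
Standardising Line P to the population shift mix: 0.333·2/54 + 0.333·51/240 + 0.333·154/426 = 0.204.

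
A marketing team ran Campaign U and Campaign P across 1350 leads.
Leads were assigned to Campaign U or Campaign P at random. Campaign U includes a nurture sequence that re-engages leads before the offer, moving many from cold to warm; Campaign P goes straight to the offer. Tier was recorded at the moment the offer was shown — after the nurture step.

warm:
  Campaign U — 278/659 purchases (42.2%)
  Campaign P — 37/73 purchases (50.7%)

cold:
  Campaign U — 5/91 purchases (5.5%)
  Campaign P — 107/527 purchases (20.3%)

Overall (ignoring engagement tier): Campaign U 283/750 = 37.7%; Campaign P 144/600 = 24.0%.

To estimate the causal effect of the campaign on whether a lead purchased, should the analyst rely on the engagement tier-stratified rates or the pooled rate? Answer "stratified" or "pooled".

pooled

Engagement tier is downstream of the campaign. One should not condition on a consequence of treatment, so the overall rates are the right comparison.
Pooled: Campaign U 37.7% vs Campaign P 24.0%; Campaign U is higher overall.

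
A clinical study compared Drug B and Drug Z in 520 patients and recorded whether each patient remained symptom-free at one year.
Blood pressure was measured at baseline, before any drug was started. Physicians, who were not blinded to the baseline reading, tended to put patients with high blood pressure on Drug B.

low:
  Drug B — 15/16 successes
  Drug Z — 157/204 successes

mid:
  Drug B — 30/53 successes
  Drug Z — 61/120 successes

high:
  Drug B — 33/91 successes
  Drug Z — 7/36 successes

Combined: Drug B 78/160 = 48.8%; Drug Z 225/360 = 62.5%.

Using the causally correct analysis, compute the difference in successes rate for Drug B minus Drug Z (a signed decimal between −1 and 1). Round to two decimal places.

Blood pressure differs across drugs for reasons unrelated to any effect of the drug itself, and it separately predicts the outcome — a classic confounder. We must compare within blood pressure levels.
Adjusting over the population distribution of blood pressure: 0.423·(0.938−0.770) + 0.333·(0.566−0.508) + 0.244·(0.363−0.194) = +0.131.

+0.13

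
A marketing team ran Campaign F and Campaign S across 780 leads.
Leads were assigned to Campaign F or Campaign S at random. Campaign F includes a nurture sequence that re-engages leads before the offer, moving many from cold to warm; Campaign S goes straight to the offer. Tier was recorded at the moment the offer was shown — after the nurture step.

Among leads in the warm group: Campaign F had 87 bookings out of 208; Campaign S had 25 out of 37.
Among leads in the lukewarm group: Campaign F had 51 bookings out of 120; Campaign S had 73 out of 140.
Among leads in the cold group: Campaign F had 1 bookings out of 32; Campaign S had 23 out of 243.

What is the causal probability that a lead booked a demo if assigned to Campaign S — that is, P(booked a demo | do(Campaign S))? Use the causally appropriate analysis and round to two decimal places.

0.29

The engagement tier-specific comparison favours Campaign S throughout, but the pooled figures favour Campaign F. The question is whether to condition on engagement tier.
Because the campaign influences engagement tier, engagement tier is a post-treatment mediator, not a confounder. Stratifying on it would bias the estimate; the causal effect is the crude pooled difference.
So P(outcome | do(Campaign S)) is just the pooled rate for Campaign S: 121/420 = 0.288.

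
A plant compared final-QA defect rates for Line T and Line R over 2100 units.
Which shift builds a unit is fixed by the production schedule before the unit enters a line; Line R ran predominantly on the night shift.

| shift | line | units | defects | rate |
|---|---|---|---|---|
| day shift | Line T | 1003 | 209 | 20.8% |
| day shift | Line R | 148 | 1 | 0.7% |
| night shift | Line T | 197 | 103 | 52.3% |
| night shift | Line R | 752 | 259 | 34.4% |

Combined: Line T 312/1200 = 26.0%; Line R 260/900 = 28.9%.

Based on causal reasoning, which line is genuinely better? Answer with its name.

Line R

Within every shift level Line R has the lower rate, yet pooled Line T does — Simpson's reversal.
Here shift is a common cause — it drives both which line a case falls under and the outcome. The crude comparison mixes populations; the stratum-specific rates are the causally relevant ones.
Within each level — day shift: 20.8% vs 0.7%; night shift: 52.3% vs 34.4% — Line R is lower every time.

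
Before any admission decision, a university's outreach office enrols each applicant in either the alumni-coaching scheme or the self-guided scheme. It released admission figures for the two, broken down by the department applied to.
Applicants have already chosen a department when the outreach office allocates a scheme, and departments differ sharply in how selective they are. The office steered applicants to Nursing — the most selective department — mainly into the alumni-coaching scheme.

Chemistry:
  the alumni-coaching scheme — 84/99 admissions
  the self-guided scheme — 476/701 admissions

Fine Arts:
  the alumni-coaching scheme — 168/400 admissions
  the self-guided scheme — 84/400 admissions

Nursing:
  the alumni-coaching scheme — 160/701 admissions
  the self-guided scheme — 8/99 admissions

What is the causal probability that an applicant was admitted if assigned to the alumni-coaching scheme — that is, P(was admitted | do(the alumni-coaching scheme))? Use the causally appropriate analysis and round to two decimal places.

the alumni-coaching scheme is higher inside every department stratum but the self-guided scheme is higher in aggregate. Whether to stratify depends on how department relates to the outreach scheme.
Here department is a common cause — it drives both which outreach scheme a case falls under and the outcome. The crude comparison mixes populations; the stratum-specific rates are the causally relevant ones.
Standardising the alumni-coaching scheme to the population department mix: 0.333·84/99 + 0.333·168/400 + 0.333·160/701 = 0.499.

0.50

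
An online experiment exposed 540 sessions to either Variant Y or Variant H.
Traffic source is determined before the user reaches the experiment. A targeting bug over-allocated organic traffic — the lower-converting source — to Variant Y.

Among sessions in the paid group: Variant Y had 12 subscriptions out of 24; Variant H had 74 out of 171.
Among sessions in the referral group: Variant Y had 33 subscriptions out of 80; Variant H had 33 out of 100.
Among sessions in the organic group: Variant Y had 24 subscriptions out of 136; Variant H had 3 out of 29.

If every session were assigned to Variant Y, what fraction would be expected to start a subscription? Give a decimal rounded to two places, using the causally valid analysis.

Variant Y is higher inside every traffic source stratum but Variant H is higher in aggregate. Whether to stratify depends on how traffic source relates to the variant.
The imbalance in traffic source arose from how sessions were allocated, not from anything the variant did; and traffic source independently affects the outcome. The pooled gap is confounded — condition on traffic source.
Standardising Variant Y to the population traffic source mix: 0.361·12/24 + 0.333·33/80 + 0.306·24/136 = 0.372.

0.37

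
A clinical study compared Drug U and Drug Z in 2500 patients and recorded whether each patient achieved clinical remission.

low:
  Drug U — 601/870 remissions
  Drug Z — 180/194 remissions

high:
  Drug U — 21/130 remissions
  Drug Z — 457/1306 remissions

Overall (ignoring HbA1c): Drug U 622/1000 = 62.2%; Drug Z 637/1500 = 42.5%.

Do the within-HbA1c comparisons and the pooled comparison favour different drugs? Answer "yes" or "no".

yes

Within each HbA1c level (low 69.1% vs 92.8%; high 16.2% vs 35.0%), Drug Z has the higher rate every time. Pooled: 62.2% vs 42.5% — Drug U has the higher rate overall. The two comparisons disagree.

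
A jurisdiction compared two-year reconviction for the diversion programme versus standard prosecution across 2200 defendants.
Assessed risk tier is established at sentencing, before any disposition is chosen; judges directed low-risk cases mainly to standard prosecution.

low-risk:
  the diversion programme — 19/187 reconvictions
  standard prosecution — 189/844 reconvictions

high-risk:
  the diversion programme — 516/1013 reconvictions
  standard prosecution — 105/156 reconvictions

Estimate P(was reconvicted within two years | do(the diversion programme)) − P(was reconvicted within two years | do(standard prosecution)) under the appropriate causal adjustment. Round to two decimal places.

-0.14

The stratified and pooled comparisons disagree (the diversion programme wins within each assessed risk tier; standard prosecution wins overall), so the answer turns on the causal role of assessed risk tier.
Since assessed risk tier is a pre-existing factor (not a product of the disposition) and it affects the outcome on its own, it is a confounder. The stratified rates, not the pooled rate, identify the causal effect.
Adjusting over the population distribution of assessed risk tier: 0.469·(0.102−0.224) + 0.531·(0.509−0.673) = -0.144.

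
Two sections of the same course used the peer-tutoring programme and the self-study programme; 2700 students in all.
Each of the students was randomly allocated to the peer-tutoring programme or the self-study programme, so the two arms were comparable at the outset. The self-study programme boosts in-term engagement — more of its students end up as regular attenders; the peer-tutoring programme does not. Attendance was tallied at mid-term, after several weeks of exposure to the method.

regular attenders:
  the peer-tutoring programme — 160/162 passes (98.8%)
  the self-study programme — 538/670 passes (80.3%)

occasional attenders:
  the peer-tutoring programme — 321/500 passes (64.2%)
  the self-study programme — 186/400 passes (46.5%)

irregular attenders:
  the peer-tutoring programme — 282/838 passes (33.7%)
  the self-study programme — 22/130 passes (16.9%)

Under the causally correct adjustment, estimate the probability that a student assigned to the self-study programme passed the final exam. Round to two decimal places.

0.62

Within every mid-term attendance level the peer-tutoring programme has the higher rate, yet pooled the self-study programme does — Simpson's reversal.
The distribution of mid-term attendance is itself part of what the teaching method does — it is an intermediate outcome. Holding it fixed would remove that part of the effect; the total effect is the pooled difference.
So P(outcome | do(the self-study programme)) is just the pooled rate for the self-study programme: 746/1200 = 0.622.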